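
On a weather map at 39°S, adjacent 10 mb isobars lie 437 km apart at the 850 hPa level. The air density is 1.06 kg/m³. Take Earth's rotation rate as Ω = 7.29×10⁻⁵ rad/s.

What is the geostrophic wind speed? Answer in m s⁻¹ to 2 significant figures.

24 m s⁻¹

Coriolis parameter at 39°S:
f = 2Ω sin φ = 2 × 7.29×10⁻⁵ × sin 39° = 9.18×10⁻⁵ s⁻¹
Pressure gradient: |∂P/∂n| = 1000 Pa / 437000 m = 2.29×10⁻³ Pa/m
Geostrophic balance (pressure-gradient force = Coriolis force):
V_g = (1/(fρ)) |∂P/∂n| = 2.29×10⁻³ / (9.18×10⁻⁵ × 1.06) = 23.5 m/s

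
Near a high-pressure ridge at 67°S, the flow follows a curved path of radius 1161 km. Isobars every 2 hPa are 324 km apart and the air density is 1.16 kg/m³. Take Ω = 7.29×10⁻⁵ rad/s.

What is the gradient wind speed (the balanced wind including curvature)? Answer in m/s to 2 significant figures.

4.1 m/s

Coriolis parameter at 67°S:
f = 2Ω sin φ = 2 × 7.29×10⁻⁵ × sin 67° = 1.34×10⁻⁴ s⁻¹
Pressure gradient: |∂P/∂n| = 200 Pa / 324000 m = 6.17×10⁻⁴ Pa/m
Geostrophic speed: V_g = |∂P/∂n|/(fρ) = 6.17×10⁻⁴/(1.34×10⁻⁴ × 1.16) = 3.97 m/s
Around a high, pressure-gradient force acts outward with centrifugal, so Coriolis balances both:
fV = (1/ρ)|∂P/∂n| + V²/R  →  V² − fR·V + fR·V_g = 0
With fR = 1.34×10⁻⁴ × 1161×10³ m = 156 m/s:
V = [fR − √((fR)² − 4 fR V_g)]/2 = [156 − √(156² − 4×156×3.97)]/2 = 4.07 m/s
Supergeostrophic (V > V_g = 3.97 m/s), as expected around a high.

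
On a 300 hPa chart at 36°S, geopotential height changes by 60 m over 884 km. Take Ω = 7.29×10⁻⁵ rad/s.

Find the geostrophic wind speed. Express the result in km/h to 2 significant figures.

Coriolis parameter at 36°S:
f = 2Ω sin φ = 2 × 7.29×10⁻⁵ × sin 36° = 8.57×10⁻⁵ s⁻¹
Height gradient: |∂Z/∂n| = 60 m / 884000 m = 6.79×10⁻⁵
On a pressure surface, geostrophic balance gives V_g = (g/f)|∂Z/∂n|:
V_g = 9.81 × 6.79×10⁻⁵ / 8.57×10⁻⁵ = 7.77 m/s
Converting: 7.77 m/s × 3.6 = 28 km/h

28 km/h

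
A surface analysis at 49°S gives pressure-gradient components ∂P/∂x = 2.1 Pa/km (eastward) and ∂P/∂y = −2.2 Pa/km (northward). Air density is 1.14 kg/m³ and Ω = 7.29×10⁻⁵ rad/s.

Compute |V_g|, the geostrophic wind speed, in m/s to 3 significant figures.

24.2 m/s

Coriolis parameter at 49°S:
f = 2Ω sin φ = 2 × 7.29×10⁻⁵ × sin 49° = 1.10×10⁻⁴ s⁻¹
In the Southern Hemisphere f is negative: f = −1.10×10⁻⁴ s⁻¹.
Component geostrophic relations (x east, y north):
u_g = −(1/(fρ)) ∂P/∂y,  v_g = (1/(fρ)) ∂P/∂x
u_g = −(−2.2×10⁻³)/(−1.10×10⁻⁴ × 1.14) = −17.5 m/s;  v_g = (2.1×10⁻³)/(−1.10×10⁻⁴ × 1.14) = −16.7 m/s
|V_g| = √(u_g² + v_g²) = 24.2 m/s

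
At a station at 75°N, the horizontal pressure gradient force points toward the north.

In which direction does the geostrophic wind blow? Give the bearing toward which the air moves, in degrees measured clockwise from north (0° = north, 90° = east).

The pressure-gradient force points toward the north (bearing 000°).
Geostrophic balance: in the Northern Hemisphere the Coriolis force deflects motion to the right, so the geostrophic wind blows 90° to the right of the pressure-gradient force (low pressure on the left).
Rotating 000° by 90° clockwise gives 090° — the wind blows toward the east.

090°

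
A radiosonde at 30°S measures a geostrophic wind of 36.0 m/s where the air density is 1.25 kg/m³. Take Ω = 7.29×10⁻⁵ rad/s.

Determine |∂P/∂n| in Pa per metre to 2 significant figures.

Coriolis parameter at 30°S:
f = 2Ω sin φ = 2 × 7.29×10⁻⁵ × sin 30° = 7.29×10⁻⁵ s⁻¹
Geostrophic balance rearranged: |∂P/∂n| = f ρ V_g
|∂P/∂n| = 7.29×10⁻⁵ × 1.25 × 36.0 = 3.28×10⁻³ Pa/m

3.3×10⁻³ Pa/m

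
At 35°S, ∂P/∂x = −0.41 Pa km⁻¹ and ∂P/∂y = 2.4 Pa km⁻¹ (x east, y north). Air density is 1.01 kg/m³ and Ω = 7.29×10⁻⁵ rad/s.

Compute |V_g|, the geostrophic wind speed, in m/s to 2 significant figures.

29 m/s

Coriolis parameter at 35°S:
f = 2Ω sin φ = 2 × 7.29×10⁻⁵ × sin 35° = 8.36×10⁻⁵ s⁻¹
In the Southern Hemisphere f is negative: f = −8.36×10⁻⁵ s⁻¹.
Component geostrophic relations (x east, y north):
u_g = −(1/(fρ)) ∂P/∂y,  v_g = (1/(fρ)) ∂P/∂x
u_g = −(2.4×10⁻³)/(−8.36×10⁻⁵ × 1.01) = 28.4 m/s;  v_g = (−0.41×10⁻³)/(−8.36×10⁻⁵ × 1.01) = 4.85 m/s
|V_g| = √(u_g² + v_g²) = 28.8 m/s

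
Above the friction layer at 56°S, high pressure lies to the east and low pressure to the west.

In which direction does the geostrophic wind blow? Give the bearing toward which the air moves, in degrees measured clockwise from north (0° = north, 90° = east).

180°

The pressure-gradient force points toward the west (bearing 270°).
Geostrophic balance: in the Southern Hemisphere the Coriolis force deflects motion to the left, so the geostrophic wind blows 90° to the left of the pressure-gradient force (low pressure on the right).
Rotating 270° by 90° counterclockwise gives 180° — the wind blows toward the south.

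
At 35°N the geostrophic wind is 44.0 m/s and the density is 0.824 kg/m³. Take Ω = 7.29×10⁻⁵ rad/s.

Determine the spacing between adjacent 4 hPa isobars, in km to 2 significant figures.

Coriolis parameter at 35°N:
f = 2Ω sin φ = 2 × 7.29×10⁻⁵ × sin 35° = 8.36×10⁻⁵ s⁻¹
Geostrophic balance rearranged: |∂P/∂n| = f ρ V_g
|∂P/∂n| = 8.36×10⁻⁵ × 0.824 × 44.0 = 3.03×10⁻³ Pa/m
Isobar spacing: Δn = ΔP/|∂P/∂n| = 400 Pa / 3.03×10⁻³ Pa/m = 131926 m ≈ 130 km

130 km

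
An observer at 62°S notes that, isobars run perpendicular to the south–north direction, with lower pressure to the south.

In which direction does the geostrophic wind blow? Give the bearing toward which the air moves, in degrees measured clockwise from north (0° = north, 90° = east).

The pressure-gradient force points toward the south (bearing 180°).
Geostrophic balance: in the Southern Hemisphere the Coriolis force deflects motion to the left, so the geostrophic wind blows 90° to the left of the pressure-gradient force (low pressure on the right).
Rotating 180° by 90° counterclockwise gives 090° — the wind blows toward the east.

090°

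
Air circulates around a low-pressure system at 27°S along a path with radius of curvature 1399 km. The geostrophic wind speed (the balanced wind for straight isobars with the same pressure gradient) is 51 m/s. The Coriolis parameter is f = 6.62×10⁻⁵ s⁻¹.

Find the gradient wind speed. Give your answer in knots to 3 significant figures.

71.1 knots

Around a low, centrifugal force acts outward with Coriolis, so pressure-gradient force balances both:
(1/ρ)|∂P/∂n| = fV + V²/R  →  V² + fR·V − fR·V_g = 0
With fR = 6.62×10⁻⁵ × 1399×10³ m = 92.6 m/s:
V = [−fR + √((fR)² + 4 fR V_g)]/2 = [−92.6 + √(92.6² + 4×92.6×51)]/2 = 36.6 m/s
Subgeostrophic (V < V_g = 51 m/s), as expected around a low.
Converting: 36.6 m/s × 1.944 = 71.1 knots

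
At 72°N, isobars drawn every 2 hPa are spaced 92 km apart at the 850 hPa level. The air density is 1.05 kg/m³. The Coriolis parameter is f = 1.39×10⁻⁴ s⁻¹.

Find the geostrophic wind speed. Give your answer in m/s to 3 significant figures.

Pressure gradient: |∂P/∂n| = 200 Pa / 92000 m = 2.17×10⁻³ Pa/m
Geostrophic balance (pressure-gradient force = Coriolis force):
V_g = (1/(fρ)) |∂P/∂n| = 2.17×10⁻³ / (1.39×10⁻⁴ × 1.05) = 14.9 m/s

14.9 m/s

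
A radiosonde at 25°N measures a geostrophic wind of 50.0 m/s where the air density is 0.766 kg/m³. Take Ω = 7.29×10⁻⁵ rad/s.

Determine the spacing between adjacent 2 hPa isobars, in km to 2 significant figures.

85 km

Coriolis parameter at 25°N:
f = 2Ω sin φ = 2 × 7.29×10⁻⁵ × sin 25° = 6.16×10⁻⁵ s⁻¹
Geostrophic balance rearranged: |∂P/∂n| = f ρ V_g
|∂P/∂n| = 6.16×10⁻⁵ × 0.766 × 50.0 = 2.36×10⁻³ Pa/m
Isobar spacing: Δn = ΔP/|∂P/∂n| = 200 Pa / 2.36×10⁻³ Pa/m = 84747 m ≈ 85 km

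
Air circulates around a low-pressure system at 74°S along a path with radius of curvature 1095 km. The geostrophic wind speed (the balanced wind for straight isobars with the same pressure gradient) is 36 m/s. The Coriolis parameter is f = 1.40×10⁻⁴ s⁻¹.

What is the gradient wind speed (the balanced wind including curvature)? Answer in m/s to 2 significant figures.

30 m/s

Around a low, centrifugal force acts outward with Coriolis, so pressure-gradient force balances both:
(1/ρ)|∂P/∂n| = fV + V²/R  →  V² + fR·V − fR·V_g = 0
With fR = 1.40×10⁻⁴ × 1095×10³ m = 153 m/s:
V = [−fR + √((fR)² + 4 fR V_g)]/2 = [−153 + √(153² + 4×153×36)]/2 = 30.1 m/s
Subgeostrophic (V < V_g = 36 m/s), as expected around a low.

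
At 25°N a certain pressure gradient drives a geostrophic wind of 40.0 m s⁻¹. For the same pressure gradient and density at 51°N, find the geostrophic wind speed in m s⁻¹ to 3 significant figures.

21.8 m s⁻¹

With the same pressure gradient and density, V_g ∝ 1/f ∝ 1/sin φ.
V₂ = V₁ · sin φ₁ / sin φ₂ = 40.0 × sin 25° / sin 51°
V₂ = 40.0 × 0.4226/0.7771 = 21.8 m s⁻¹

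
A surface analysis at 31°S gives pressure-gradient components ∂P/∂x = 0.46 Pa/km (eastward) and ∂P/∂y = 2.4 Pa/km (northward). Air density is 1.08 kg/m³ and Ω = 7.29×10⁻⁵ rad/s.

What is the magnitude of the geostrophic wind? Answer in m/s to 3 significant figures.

Coriolis parameter at 31°S:
f = 2Ω sin φ = 2 × 7.29×10⁻⁵ × sin 31° = 7.51×10⁻⁵ s⁻¹
In the Southern Hemisphere f is negative: f = −7.51×10⁻⁵ s⁻¹.
Component geostrophic relations (x east, y north):
u_g = −(1/(fρ)) ∂P/∂y,  v_g = (1/(fρ)) ∂P/∂x
u_g = −(2.4×10⁻³)/(−7.51×10⁻⁵ × 1.08) = 29.6 m/s;  v_g = (0.46×10⁻³)/(−7.51×10⁻⁵ × 1.08) = −5.67 m/s
|V_g| = √(u_g² + v_g²) = 30.1 m/s

30.1 m/s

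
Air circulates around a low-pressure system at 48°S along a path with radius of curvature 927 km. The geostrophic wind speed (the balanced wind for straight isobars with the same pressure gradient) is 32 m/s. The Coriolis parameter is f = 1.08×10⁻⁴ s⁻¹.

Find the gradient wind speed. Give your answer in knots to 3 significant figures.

Around a low, centrifugal force acts outward with Coriolis, so pressure-gradient force balances both:
(1/ρ)|∂P/∂n| = fV + V²/R  →  V² + fR·V − fR·V_g = 0
With fR = 1.08×10⁻⁴ × 927×10³ m = 100 m/s:
V = [−fR + √((fR)² + 4 fR V_g)]/2 = [−100 + √(100² + 4×100×32)]/2 = 25.5 m/s
Subgeostrophic (V < V_g = 32 m/s), as expected around a low.
Converting: 25.5 m/s × 1.944 = 49.6 knots

49.6 knots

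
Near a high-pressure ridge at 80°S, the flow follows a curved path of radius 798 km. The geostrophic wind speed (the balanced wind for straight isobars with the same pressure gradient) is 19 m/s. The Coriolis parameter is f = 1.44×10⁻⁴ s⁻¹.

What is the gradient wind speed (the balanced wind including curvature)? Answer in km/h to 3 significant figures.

86.5 km/h

Around a high, pressure-gradient force acts outward with centrifugal, so Coriolis balances both:
fV = (1/ρ)|∂P/∂n| + V²/R  →  V² − fR·V + fR·V_g = 0
With fR = 1.44×10⁻⁴ × 798×10³ m = 115 m/s:
V = [fR − √((fR)² − 4 fR V_g)]/2 = [115 − √(115² − 4×115×19)]/2 = 24 m/s
Supergeostrophic (V > V_g = 19 m/s), as expected around a high.
Converting: 24 m/s × 3.6 = 86.5 km/h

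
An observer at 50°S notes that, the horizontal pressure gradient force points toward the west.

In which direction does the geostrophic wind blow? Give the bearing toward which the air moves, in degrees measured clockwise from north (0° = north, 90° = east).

180°

The pressure-gradient force points toward the west (bearing 270°).
Geostrophic balance: in the Southern Hemisphere the Coriolis force deflects motion to the left, so the geostrophic wind blows 90° to the left of the pressure-gradient force (low pressure on the right).
Rotating 270° by 90° counterclockwise gives 180° — the wind blows toward the south.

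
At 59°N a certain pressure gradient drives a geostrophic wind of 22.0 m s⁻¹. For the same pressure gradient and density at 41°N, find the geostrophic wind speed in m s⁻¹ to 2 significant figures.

29 m s⁻¹

With the same pressure gradient and density, V_g ∝ 1/f ∝ 1/sin φ.
V₂ = V₁ · sin φ₁ / sin φ₂ = 22.0 × sin 59° / sin 41°
V₂ = 22.0 × 0.8572/0.6561 = 29 m s⁻¹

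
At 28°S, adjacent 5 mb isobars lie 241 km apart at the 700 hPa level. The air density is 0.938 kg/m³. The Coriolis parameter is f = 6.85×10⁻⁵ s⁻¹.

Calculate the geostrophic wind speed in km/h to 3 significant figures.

Pressure gradient: |∂P/∂n| = 500 Pa / 241000 m = 2.07×10⁻³ Pa/m
Geostrophic balance (pressure-gradient force = Coriolis force):
V_g = (1/(fρ)) |∂P/∂n| = 2.07×10⁻³ / (6.85×10⁻⁵ × 0.938) = 32.3 m/s
Converting: 32.3 m/s × 3.6 = 116 km/h

116 km/h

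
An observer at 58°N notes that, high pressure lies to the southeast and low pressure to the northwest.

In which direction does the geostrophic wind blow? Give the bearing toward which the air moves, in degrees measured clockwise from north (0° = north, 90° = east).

045°

The pressure-gradient force points toward the northwest (bearing 315°).
Geostrophic balance: in the Northern Hemisphere the Coriolis force deflects motion to the right, so the geostrophic wind blows 90° to the right of the pressure-gradient force (low pressure on the left).
Rotating 315° by 90° clockwise gives 045° — the wind blows toward the northeast.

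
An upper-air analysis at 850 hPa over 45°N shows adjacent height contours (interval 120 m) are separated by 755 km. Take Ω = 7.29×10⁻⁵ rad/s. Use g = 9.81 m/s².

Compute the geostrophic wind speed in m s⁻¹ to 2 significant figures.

Coriolis parameter at 45°N:
f = 2Ω sin φ = 2 × 7.29×10⁻⁵ × sin 45° = 1.03×10⁻⁴ s⁻¹
Height gradient: |∂Z/∂n| = 120 m / 755000 m = 1.59×10⁻⁴
On a pressure surface, geostrophic balance gives V_g = (g/f)|∂Z/∂n|:
V_g = 9.81 × 1.59×10⁻⁴ / 1.03×10⁻⁴ = 15.1 m/s

15 m s⁻¹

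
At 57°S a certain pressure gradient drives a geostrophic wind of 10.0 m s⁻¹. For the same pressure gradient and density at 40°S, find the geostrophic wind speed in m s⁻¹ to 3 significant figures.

13.0 m s⁻¹

With the same pressure gradient and density, V_g ∝ 1/f ∝ 1/sin φ.
V₂ = V₁ · sin φ₁ / sin φ₂ = 10.0 × sin 57° / sin 40°
V₂ = 10.0 × 0.8387/0.6428 = 13.0 m s⁻¹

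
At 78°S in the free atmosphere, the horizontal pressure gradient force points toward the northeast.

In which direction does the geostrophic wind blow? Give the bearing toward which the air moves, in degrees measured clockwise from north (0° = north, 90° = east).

The pressure-gradient force points toward the northeast (bearing 045°).
Geostrophic balance: in the Southern Hemisphere the Coriolis force deflects motion to the left, so the geostrophic wind blows 90° to the left of the pressure-gradient force (low pressure on the right).
Rotating 045° by 90° counterclockwise gives 315° — the wind blows toward the northwest.

315°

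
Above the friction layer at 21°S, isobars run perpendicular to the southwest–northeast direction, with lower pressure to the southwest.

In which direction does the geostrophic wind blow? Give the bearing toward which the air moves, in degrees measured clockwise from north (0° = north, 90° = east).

The pressure-gradient force points toward the southwest (bearing 225°).
Geostrophic balance: in the Southern Hemisphere the Coriolis force deflects motion to the left, so the geostrophic wind blows 90° to the left of the pressure-gradient force (low pressure on the right).
Rotating 225° by 90° counterclockwise gives 135° — the wind blows toward the southeast.

135°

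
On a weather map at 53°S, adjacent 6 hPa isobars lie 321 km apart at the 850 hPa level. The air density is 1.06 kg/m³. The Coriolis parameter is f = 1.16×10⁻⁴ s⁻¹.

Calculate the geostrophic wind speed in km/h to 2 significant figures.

Pressure gradient: |∂P/∂n| = 600 Pa / 321000 m = 1.87×10⁻³ Pa/m
Geostrophic balance (pressure-gradient force = Coriolis force):
V_g = (1/(fρ)) |∂P/∂n| = 1.87×10⁻³ / (1.16×10⁻⁴ × 1.06) = 15.2 m/s
Converting: 15.2 m/s × 3.6 = 55 km/h

55 km/h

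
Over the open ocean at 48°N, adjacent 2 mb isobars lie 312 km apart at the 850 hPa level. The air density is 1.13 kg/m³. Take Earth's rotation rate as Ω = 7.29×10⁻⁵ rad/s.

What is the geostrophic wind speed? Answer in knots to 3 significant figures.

10.2 knots

Coriolis parameter at 48°N:
f = 2Ω sin φ = 2 × 7.29×10⁻⁵ × sin 48° = 1.08×10⁻⁴ s⁻¹
Pressure gradient: |∂P/∂n| = 200 Pa / 312000 m = 6.41×10⁻⁴ Pa/m
Geostrophic balance (pressure-gradient force = Coriolis force):
V_g = (1/(fρ)) |∂P/∂n| = 6.41×10⁻⁴ / (1.08×10⁻⁴ × 1.13) = 5.24 m/s
Converting: 5.24 m/s × 1.944 = 10.2 knots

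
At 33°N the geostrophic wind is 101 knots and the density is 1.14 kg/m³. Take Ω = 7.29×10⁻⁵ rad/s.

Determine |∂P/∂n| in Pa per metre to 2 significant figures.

4.7×10⁻³ Pa/m

Coriolis parameter at 33°N:
f = 2Ω sin φ = 2 × 7.29×10⁻⁵ × sin 33° = 7.94×10⁻⁵ s⁻¹
Wind speed in SI: 101 knots = 52.0 m/s
Geostrophic balance rearranged: |∂P/∂n| = f ρ V_g
|∂P/∂n| = 7.94×10⁻⁵ × 1.14 × 52.0 = 4.70×10⁻³ Pa/m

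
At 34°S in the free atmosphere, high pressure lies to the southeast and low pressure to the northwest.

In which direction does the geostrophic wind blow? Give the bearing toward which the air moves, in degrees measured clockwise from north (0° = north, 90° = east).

The pressure-gradient force points toward the northwest (bearing 315°).
Geostrophic balance: in the Southern Hemisphere the Coriolis force deflects motion to the left, so the geostrophic wind blows 90° to the left of the pressure-gradient force (low pressure on the right).
Rotating 315° by 90° counterclockwise gives 225° — the wind blows toward the southwest.

225°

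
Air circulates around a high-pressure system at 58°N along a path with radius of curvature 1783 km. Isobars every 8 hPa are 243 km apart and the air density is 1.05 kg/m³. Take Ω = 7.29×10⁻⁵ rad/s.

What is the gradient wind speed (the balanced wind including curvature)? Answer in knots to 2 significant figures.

Coriolis parameter at 58°N:
f = 2Ω sin φ = 2 × 7.29×10⁻⁵ × sin 58° = 1.24×10⁻⁴ s⁻¹
Pressure gradient: |∂P/∂n| = 800 Pa / 243000 m = 3.29×10⁻³ Pa/m
Geostrophic speed: V_g = |∂P/∂n|/(fρ) = 3.29×10⁻³/(1.24×10⁻⁴ × 1.05) = 25.4 m/s
Around a high, pressure-gradient force acts outward with centrifugal, so Coriolis balances both:
fV = (1/ρ)|∂P/∂n| + V²/R  →  V² − fR·V + fR·V_g = 0
With fR = 1.24×10⁻⁴ × 1783×10³ m = 220 m/s:
V = [fR − √((fR)² − 4 fR V_g)]/2 = [220 − √(220² − 4×220×25.4)]/2 = 29.2 m/s
Supergeostrophic (V > V_g = 25.4 m/s), as expected around a high.
Converting: 29.2 m/s × 1.944 = 57 knots

57 knots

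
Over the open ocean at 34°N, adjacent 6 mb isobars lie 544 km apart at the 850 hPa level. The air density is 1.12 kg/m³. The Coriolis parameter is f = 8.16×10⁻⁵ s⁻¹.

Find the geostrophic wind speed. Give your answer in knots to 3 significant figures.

23.5 knots

Pressure gradient: |∂P/∂n| = 600 Pa / 544000 m = 1.10×10⁻³ Pa/m
Geostrophic balance (pressure-gradient force = Coriolis force):
V_g = (1/(fρ)) |∂P/∂n| = 1.10×10⁻³ / (8.16×10⁻⁵ × 1.12) = 12.1 m/s
Converting: 12.1 m/s × 1.944 = 23.5 knots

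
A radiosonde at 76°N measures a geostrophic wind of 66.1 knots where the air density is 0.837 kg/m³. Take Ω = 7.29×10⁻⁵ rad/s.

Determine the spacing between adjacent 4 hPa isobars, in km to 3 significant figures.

99.3 km

Coriolis parameter at 76°N:
f = 2Ω sin φ = 2 × 7.29×10⁻⁵ × sin 76° = 1.41×10⁻⁴ s⁻¹
Wind speed in SI: 66.1 knots = 34.0 m/s
Geostrophic balance rearranged: |∂P/∂n| = f ρ V_g
|∂P/∂n| = 1.41×10⁻⁴ × 0.837 × 34.0 = 4.03×10⁻³ Pa/m
Isobar spacing: Δn = ΔP/|∂P/∂n| = 400 Pa / 4.03×10⁻³ Pa/m = 99342 m ≈ 99.3 km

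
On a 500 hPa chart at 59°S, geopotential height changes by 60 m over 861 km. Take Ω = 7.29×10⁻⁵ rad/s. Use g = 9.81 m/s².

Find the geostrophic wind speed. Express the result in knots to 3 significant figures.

10.6 knots

Coriolis parameter at 59°S:
f = 2Ω sin φ = 2 × 7.29×10⁻⁵ × sin 59° = 1.25×10⁻⁴ s⁻¹
Height gradient: |∂Z/∂n| = 60 m / 861000 m = 6.97×10⁻⁵
On a pressure surface, geostrophic balance gives V_g = (g/f)|∂Z/∂n|:
V_g = 9.81 × 6.97×10⁻⁵ / 1.25×10⁻⁴ = 5.47 m/s
Converting: 5.47 m/s × 1.944 = 10.6 knots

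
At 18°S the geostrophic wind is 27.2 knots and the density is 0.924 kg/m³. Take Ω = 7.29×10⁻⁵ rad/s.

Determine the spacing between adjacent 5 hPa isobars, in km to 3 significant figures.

858 km

Coriolis parameter at 18°S:
f = 2Ω sin φ = 2 × 7.29×10⁻⁵ × sin 18° = 4.51×10⁻⁵ s⁻¹
Wind speed in SI: 27.2 knots = 14.0 m/s
Geostrophic balance rearranged: |∂P/∂n| = f ρ V_g
|∂P/∂n| = 4.51×10⁻⁵ × 0.924 × 14.0 = 5.83×10⁻⁴ Pa/m
Isobar spacing: Δn = ΔP/|∂P/∂n| = 500 Pa / 5.83×10⁻⁴ Pa/m = 858324 m ≈ 858 km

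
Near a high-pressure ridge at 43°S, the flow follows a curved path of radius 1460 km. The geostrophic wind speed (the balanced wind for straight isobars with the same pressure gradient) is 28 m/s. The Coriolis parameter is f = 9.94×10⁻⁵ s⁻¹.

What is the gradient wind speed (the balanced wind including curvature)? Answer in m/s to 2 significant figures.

38 m/s

Around a high, pressure-gradient force acts outward with centrifugal, so Coriolis balances both:
fV = (1/ρ)|∂P/∂n| + V²/R  →  V² − fR·V + fR·V_g = 0
With fR = 9.94×10⁻⁵ × 1460×10³ m = 145 m/s:
V = [fR − √((fR)² − 4 fR V_g)]/2 = [145 − √(145² − 4×145×28)]/2 = 37.9 m/s
Supergeostrophic (V > V_g = 28 m/s), as expected around a high.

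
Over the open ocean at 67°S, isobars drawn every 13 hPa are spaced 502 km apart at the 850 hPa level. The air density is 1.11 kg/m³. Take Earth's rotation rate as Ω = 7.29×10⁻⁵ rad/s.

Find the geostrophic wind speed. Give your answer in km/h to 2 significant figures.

63 km/h

Coriolis parameter at 67°S:
f = 2Ω sin φ = 2 × 7.29×10⁻⁵ × sin 67° = 1.34×10⁻⁴ s⁻¹
Pressure gradient: |∂P/∂n| = 1300 Pa / 502000 m = 2.59×10⁻³ Pa/m
Geostrophic balance (pressure-gradient force = Coriolis force):
V_g = (1/(fρ)) |∂P/∂n| = 2.59×10⁻³ / (1.34×10⁻⁴ × 1.11) = 17.4 m/s
Converting: 17.4 m/s × 3.6 = 63 km/h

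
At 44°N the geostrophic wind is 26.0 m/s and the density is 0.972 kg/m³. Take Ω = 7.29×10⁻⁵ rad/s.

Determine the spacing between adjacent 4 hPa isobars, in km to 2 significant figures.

160 km

Coriolis parameter at 44°N:
f = 2Ω sin φ = 2 × 7.29×10⁻⁵ × sin 44° = 1.01×10⁻⁴ s⁻¹
Geostrophic balance rearranged: |∂P/∂n| = f ρ V_g
|∂P/∂n| = 1.01×10⁻⁴ × 0.972 × 26.0 = 2.56×10⁻³ Pa/m
Isobar spacing: Δn = ΔP/|∂P/∂n| = 400 Pa / 2.56×10⁻³ Pa/m = 156276 m ≈ 160 km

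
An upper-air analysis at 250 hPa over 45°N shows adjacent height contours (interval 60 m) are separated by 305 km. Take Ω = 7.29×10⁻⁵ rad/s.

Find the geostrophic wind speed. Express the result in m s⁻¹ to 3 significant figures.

Coriolis parameter at 45°N:
f = 2Ω sin φ = 2 × 7.29×10⁻⁵ × sin 45° = 1.03×10⁻⁴ s⁻¹
Height gradient: |∂Z/∂n| = 60 m / 305000 m = 1.97×10⁻⁴
On a pressure surface, geostrophic balance gives V_g = (g/f)|∂Z/∂n|:
V_g = 9.81 × 1.97×10⁻⁴ / 1.03×10⁻⁴ = 18.7 m/s

18.7 m s⁻¹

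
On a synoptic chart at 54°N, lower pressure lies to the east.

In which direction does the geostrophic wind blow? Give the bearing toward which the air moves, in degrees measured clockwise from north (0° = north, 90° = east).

The pressure-gradient force points toward the east (bearing 090°).
Geostrophic balance: in the Northern Hemisphere the Coriolis force deflects motion to the right, so the geostrophic wind blows 90° to the right of the pressure-gradient force (low pressure on the left).
Rotating 090° by 90° clockwise gives 180° — the wind blows toward the south.

180°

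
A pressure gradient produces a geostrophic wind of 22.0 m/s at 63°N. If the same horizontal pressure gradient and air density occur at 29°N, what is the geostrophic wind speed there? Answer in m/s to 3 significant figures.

With the same pressure gradient and density, V_g ∝ 1/f ∝ 1/sin φ.
V₂ = V₁ · sin φ₁ / sin φ₂ = 22.0 × sin 63° / sin 29°
V₂ = 22.0 × 0.8910/0.4848 = 40.4 m/s

40.4 m/s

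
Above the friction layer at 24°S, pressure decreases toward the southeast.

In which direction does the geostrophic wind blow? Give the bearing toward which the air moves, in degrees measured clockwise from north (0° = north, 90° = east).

The pressure-gradient force points toward the southeast (bearing 135°).
Geostrophic balance: in the Southern Hemisphere the Coriolis force deflects motion to the left, so the geostrophic wind blows 90° to the left of the pressure-gradient force (low pressure on the right).
Rotating 135° by 90° counterclockwise gives 045° — the wind blows toward the northeast.

045°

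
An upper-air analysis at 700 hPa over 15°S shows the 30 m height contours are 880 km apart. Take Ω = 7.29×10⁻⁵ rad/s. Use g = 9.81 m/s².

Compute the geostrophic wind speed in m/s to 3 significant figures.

8.86 m/s

Coriolis parameter at 15°S:
f = 2Ω sin φ = 2 × 7.29×10⁻⁵ × sin 15° = 3.77×10⁻⁵ s⁻¹
Height gradient: |∂Z/∂n| = 30 m / 880000 m = 3.41×10⁻⁵
On a pressure surface, geostrophic balance gives V_g = (g/f)|∂Z/∂n|:
V_g = 9.81 × 3.41×10⁻⁵ / 3.77×10⁻⁵ = 8.86 m/s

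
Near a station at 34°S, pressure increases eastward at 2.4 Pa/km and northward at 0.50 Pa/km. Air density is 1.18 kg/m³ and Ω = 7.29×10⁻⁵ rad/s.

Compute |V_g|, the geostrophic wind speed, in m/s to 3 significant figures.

Coriolis parameter at 34°S:
f = 2Ω sin φ = 2 × 7.29×10⁻⁵ × sin 34° = 8.15×10⁻⁵ s⁻¹
In the Southern Hemisphere f is negative: f = −8.15×10⁻⁵ s⁻¹.
Component geostrophic relations (x east, y north):
u_g = −(1/(fρ)) ∂P/∂y,  v_g = (1/(fρ)) ∂P/∂x
u_g = −(0.50×10⁻³)/(−8.15×10⁻⁵ × 1.18) = 5.20 m/s;  v_g = (2.4×10⁻³)/(−8.15×10⁻⁵ × 1.18) = −24.9 m/s
|V_g| = √(u_g² + v_g²) = 25.5 m/s

25.5 m/s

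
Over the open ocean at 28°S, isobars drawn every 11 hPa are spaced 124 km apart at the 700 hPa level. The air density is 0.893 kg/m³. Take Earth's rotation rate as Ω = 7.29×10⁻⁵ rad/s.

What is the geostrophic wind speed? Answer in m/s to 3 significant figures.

145 m/s

Coriolis parameter at 28°S:
f = 2Ω sin φ = 2 × 7.29×10⁻⁵ × sin 28° = 6.84×10⁻⁵ s⁻¹
Pressure gradient: |∂P/∂n| = 1100 Pa / 124000 m = 8.87×10⁻³ Pa/m
Geostrophic balance (pressure-gradient force = Coriolis force):
V_g = (1/(fρ)) |∂P/∂n| = 8.87×10⁻³ / (6.84×10⁻⁵ × 0.893) = 145 m/s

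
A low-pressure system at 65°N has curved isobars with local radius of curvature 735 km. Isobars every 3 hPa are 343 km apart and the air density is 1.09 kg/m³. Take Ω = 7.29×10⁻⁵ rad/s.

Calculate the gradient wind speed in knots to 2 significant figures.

11 knots

Coriolis parameter at 65°N:
f = 2Ω sin φ = 2 × 7.29×10⁻⁵ × sin 65° = 1.32×10⁻⁴ s⁻¹
Pressure gradient: |∂P/∂n| = 300 Pa / 343000 m = 8.75×10⁻⁴ Pa/m
Geostrophic speed: V_g = |∂P/∂n|/(fρ) = 8.75×10⁻⁴/(1.32×10⁻⁴ × 1.09) = 6.07 m/s
Around a low, centrifugal force acts outward with Coriolis, so pressure-gradient force balances both:
(1/ρ)|∂P/∂n| = fV + V²/R  →  V² + fR·V − fR·V_g = 0
With fR = 1.32×10⁻⁴ × 735×10³ m = 97.1 m/s:
V = [−fR + √((fR)² + 4 fR V_g)]/2 = [−97.1 + √(97.1² + 4×97.1×6.07)]/2 = 5.73 m/s
Subgeostrophic (V < V_g = 6.07 m/s), as expected around a low.
Converting: 5.73 m/s × 1.944 = 11 knots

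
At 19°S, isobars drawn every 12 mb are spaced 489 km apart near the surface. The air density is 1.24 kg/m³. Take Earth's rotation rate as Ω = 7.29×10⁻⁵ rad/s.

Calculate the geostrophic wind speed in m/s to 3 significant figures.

41.7 m/s

Coriolis parameter at 19°S:
f = 2Ω sin φ = 2 × 7.29×10⁻⁵ × sin 19° = 4.75×10⁻⁵ s⁻¹
Pressure gradient: |∂P/∂n| = 1200 Pa / 489000 m = 2.45×10⁻³ Pa/m
Geostrophic balance (pressure-gradient force = Coriolis force):
V_g = (1/(fρ)) |∂P/∂n| = 2.45×10⁻³ / (4.75×10⁻⁵ × 1.24) = 41.7 m/s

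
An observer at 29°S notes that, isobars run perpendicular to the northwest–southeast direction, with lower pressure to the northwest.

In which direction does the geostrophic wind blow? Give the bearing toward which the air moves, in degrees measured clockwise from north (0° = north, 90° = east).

The pressure-gradient force points toward the northwest (bearing 315°).
Geostrophic balance: in the Southern Hemisphere the Coriolis force deflects motion to the left, so the geostrophic wind blows 90° to the left of the pressure-gradient force (low pressure on the right).
Rotating 315° by 90° counterclockwise gives 225° — the wind blows toward the southwest.

225°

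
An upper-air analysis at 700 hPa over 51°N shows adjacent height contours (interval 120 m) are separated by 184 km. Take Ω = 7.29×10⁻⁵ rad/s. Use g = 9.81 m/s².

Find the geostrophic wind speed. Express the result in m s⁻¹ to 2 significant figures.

56 m s⁻¹

Coriolis parameter at 51°N:
f = 2Ω sin φ = 2 × 7.29×10⁻⁵ × sin 51° = 1.13×10⁻⁴ s⁻¹
Height gradient: |∂Z/∂n| = 120 m / 184000 m = 6.52×10⁻⁴
On a pressure surface, geostrophic balance gives V_g = (g/f)|∂Z/∂n|:
V_g = 9.81 × 6.52×10⁻⁴ / 1.13×10⁻⁴ = 56.5 m/s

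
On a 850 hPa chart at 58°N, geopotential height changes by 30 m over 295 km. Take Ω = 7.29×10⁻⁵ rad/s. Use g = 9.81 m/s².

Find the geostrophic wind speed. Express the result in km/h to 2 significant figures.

Coriolis parameter at 58°N:
f = 2Ω sin φ = 2 × 7.29×10⁻⁵ × sin 58° = 1.24×10⁻⁴ s⁻¹
Height gradient: |∂Z/∂n| = 30 m / 295000 m = 1.02×10⁻⁴
On a pressure surface, geostrophic balance gives V_g = (g/f)|∂Z/∂n|:
V_g = 9.81 × 1.02×10⁻⁴ / 1.24×10⁻⁴ = 8.07 m/s
Converting: 8.07 m/s × 3.6 = 29 km/h

29 km/h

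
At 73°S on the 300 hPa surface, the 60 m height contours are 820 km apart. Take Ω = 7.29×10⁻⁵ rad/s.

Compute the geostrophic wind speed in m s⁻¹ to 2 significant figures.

5.1 m s⁻¹

Coriolis parameter at 73°S:
f = 2Ω sin φ = 2 × 7.29×10⁻⁵ × sin 73° = 1.39×10⁻⁴ s⁻¹
Height gradient: |∂Z/∂n| = 60 m / 820000 m = 7.32×10⁻⁵
On a pressure surface, geostrophic balance gives V_g = (g/f)|∂Z/∂n|:
V_g = 9.81 × 7.32×10⁻⁵ / 1.39×10⁻⁴ = 5.15 m/s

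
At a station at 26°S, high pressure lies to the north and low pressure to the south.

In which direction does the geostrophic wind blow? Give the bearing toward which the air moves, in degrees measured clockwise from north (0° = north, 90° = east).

090°

The pressure-gradient force points toward the south (bearing 180°).
Geostrophic balance: in the Southern Hemisphere the Coriolis force deflects motion to the left, so the geostrophic wind blows 90° to the left of the pressure-gradient force (low pressure on the right).
Rotating 180° by 90° counterclockwise gives 090° — the wind blows toward the east.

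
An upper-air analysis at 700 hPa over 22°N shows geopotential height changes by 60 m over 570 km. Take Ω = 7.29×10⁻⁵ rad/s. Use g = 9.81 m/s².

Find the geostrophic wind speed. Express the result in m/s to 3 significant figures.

18.9 m/s

Coriolis parameter at 22°N:
f = 2Ω sin φ = 2 × 7.29×10⁻⁵ × sin 22° = 5.46×10⁻⁵ s⁻¹
Height gradient: |∂Z/∂n| = 60 m / 570000 m = 1.05×10⁻⁴
On a pressure surface, geostrophic balance gives V_g = (g/f)|∂Z/∂n|:
V_g = 9.81 × 1.05×10⁻⁴ / 5.46×10⁻⁵ = 18.9 m/s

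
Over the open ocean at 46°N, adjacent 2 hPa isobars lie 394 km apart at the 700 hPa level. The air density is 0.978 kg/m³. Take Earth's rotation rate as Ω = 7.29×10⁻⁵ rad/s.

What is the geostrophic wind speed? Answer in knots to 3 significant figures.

Coriolis parameter at 46°N:
f = 2Ω sin φ = 2 × 7.29×10⁻⁵ × sin 46° = 1.05×10⁻⁴ s⁻¹
Pressure gradient: |∂P/∂n| = 200 Pa / 394000 m = 5.08×10⁻⁴ Pa/m
Geostrophic balance (pressure-gradient force = Coriolis force):
V_g = (1/(fρ)) |∂P/∂n| = 5.08×10⁻⁴ / (1.05×10⁻⁴ × 0.978) = 4.95 m/s
Converting: 4.95 m/s × 1.944 = 9.62 knots

9.62 knots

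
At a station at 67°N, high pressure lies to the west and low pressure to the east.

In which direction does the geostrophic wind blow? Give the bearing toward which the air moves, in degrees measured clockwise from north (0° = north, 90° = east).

The pressure-gradient force points toward the east (bearing 090°).
Geostrophic balance: in the Northern Hemisphere the Coriolis force deflects motion to the right, so the geostrophic wind blows 90° to the right of the pressure-gradient force (low pressure on the left).
Rotating 090° by 90° clockwise gives 180° — the wind blows toward the south.

180°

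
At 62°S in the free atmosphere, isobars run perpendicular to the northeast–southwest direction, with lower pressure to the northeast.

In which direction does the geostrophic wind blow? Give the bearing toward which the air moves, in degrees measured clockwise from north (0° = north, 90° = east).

The pressure-gradient force points toward the northeast (bearing 045°).
Geostrophic balance: in the Southern Hemisphere the Coriolis force deflects motion to the left, so the geostrophic wind blows 90° to the left of the pressure-gradient force (low pressure on the right).
Rotating 045° by 90° counterclockwise gives 315° — the wind blows toward the northwest.

315°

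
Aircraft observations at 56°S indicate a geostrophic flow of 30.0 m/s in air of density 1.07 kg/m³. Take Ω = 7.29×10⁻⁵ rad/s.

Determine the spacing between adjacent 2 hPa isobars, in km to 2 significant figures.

52 km

Coriolis parameter at 56°S:
f = 2Ω sin φ = 2 × 7.29×10⁻⁵ × sin 56° = 1.21×10⁻⁴ s⁻¹
Geostrophic balance rearranged: |∂P/∂n| = f ρ V_g
|∂P/∂n| = 1.21×10⁻⁴ × 1.07 × 30.0 = 3.88×10⁻³ Pa/m
Isobar spacing: Δn = ΔP/|∂P/∂n| = 200 Pa / 3.88×10⁻³ Pa/m = 51546 m ≈ 52 km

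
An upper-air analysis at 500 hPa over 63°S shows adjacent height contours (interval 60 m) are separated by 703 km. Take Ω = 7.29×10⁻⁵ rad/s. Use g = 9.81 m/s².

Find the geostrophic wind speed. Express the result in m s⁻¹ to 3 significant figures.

6.45 m s⁻¹

Coriolis parameter at 63°S:
f = 2Ω sin φ = 2 × 7.29×10⁻⁵ × sin 63° = 1.30×10⁻⁴ s⁻¹
Height gradient: |∂Z/∂n| = 60 m / 703000 m = 8.53×10⁻⁵
On a pressure surface, geostrophic balance gives V_g = (g/f)|∂Z/∂n|:
V_g = 9.81 × 8.53×10⁻⁵ / 1.30×10⁻⁴ = 6.45 m/s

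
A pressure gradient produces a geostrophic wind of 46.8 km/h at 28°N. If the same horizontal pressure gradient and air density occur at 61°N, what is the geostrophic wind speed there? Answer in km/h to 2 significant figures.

With the same pressure gradient and density, V_g ∝ 1/f ∝ 1/sin φ.
V₂ = V₁ · sin φ₁ / sin φ₂ = 46.8 × sin 28° / sin 61°
V₂ = 46.8 × 0.4695/0.8746 = 25 km/h

25 km/h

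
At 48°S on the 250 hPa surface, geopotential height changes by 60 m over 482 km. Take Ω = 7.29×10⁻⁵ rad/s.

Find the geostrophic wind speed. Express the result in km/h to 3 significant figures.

40.6 km/h

Coriolis parameter at 48°S:
f = 2Ω sin φ = 2 × 7.29×10⁻⁵ × sin 48° = 1.08×10⁻⁴ s⁻¹
Height gradient: |∂Z/∂n| = 60 m / 482000 m = 1.24×10⁻⁴
On a pressure surface, geostrophic balance gives V_g = (g/f)|∂Z/∂n|:
V_g = 9.81 × 1.24×10⁻⁴ / 1.08×10⁻⁴ = 11.3 m/s
Converting: 11.3 m/s × 3.6 = 40.6 km/h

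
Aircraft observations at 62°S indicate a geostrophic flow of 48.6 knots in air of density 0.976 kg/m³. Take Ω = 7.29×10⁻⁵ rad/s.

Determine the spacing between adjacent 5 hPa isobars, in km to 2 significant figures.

Coriolis parameter at 62°S:
f = 2Ω sin φ = 2 × 7.29×10⁻⁵ × sin 62° = 1.29×10⁻⁴ s⁻¹
Wind speed in SI: 48.6 knots = 25.0 m/s
Geostrophic balance rearranged: |∂P/∂n| = f ρ V_g
|∂P/∂n| = 1.29×10⁻⁴ × 0.976 × 25.0 = 3.14×10⁻³ Pa/m
Isobar spacing: Δn = ΔP/|∂P/∂n| = 500 Pa / 3.14×10⁻³ Pa/m = 159167 m ≈ 160 km

160 km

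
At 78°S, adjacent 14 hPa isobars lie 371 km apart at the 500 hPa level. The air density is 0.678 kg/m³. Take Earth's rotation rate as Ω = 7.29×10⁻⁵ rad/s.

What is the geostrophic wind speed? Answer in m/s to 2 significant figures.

39 m/s

Coriolis parameter at 78°S:
f = 2Ω sin φ = 2 × 7.29×10⁻⁵ × sin 78° = 1.43×10⁻⁴ s⁻¹
Pressure gradient: |∂P/∂n| = 1400 Pa / 371000 m = 3.77×10⁻³ Pa/m
Geostrophic balance (pressure-gradient force = Coriolis force):
V_g = (1/(fρ)) |∂P/∂n| = 3.77×10⁻³ / (1.43×10⁻⁴ × 0.678) = 39.0 m/s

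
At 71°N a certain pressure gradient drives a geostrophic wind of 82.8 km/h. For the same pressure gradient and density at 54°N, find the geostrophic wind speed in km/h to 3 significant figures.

96.8 km/h

With the same pressure gradient and density, V_g ∝ 1/f ∝ 1/sin φ.
V₂ = V₁ · sin φ₁ / sin φ₂ = 82.8 × sin 71° / sin 54°
V₂ = 82.8 × 0.9455/0.8090 = 96.8 km/h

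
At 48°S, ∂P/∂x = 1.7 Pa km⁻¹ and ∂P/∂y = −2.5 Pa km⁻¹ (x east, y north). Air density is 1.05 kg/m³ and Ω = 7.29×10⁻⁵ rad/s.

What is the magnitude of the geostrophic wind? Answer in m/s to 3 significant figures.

26.6 m/s

Coriolis parameter at 48°S:
f = 2Ω sin φ = 2 × 7.29×10⁻⁵ × sin 48° = 1.08×10⁻⁴ s⁻¹
In the Southern Hemisphere f is negative: f = −1.08×10⁻⁴ s⁻¹.
Component geostrophic relations (x east, y north):
u_g = −(1/(fρ)) ∂P/∂y,  v_g = (1/(fρ)) ∂P/∂x
u_g = −(−2.5×10⁻³)/(−1.08×10⁻⁴ × 1.05) = −22.0 m/s;  v_g = (1.7×10⁻³)/(−1.08×10⁻⁴ × 1.05) = −14.9 m/s
|V_g| = √(u_g² + v_g²) = 26.6 m/s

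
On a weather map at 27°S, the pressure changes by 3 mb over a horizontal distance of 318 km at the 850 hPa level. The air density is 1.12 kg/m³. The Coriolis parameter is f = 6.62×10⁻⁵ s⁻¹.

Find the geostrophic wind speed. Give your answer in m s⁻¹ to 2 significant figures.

13 m s⁻¹

Pressure gradient: |∂P/∂n| = 300 Pa / 318000 m = 9.43×10⁻⁴ Pa/m
Geostrophic balance (pressure-gradient force = Coriolis force):
V_g = (1/(fρ)) |∂P/∂n| = 9.43×10⁻⁴ / (6.62×10⁻⁵ × 1.12) = 12.7 m/s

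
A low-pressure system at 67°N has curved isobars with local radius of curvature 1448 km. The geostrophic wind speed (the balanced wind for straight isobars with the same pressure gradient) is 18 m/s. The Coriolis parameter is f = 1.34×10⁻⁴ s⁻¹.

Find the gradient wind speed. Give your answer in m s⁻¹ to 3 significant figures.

Around a low, centrifugal force acts outward with Coriolis, so pressure-gradient force balances both:
(1/ρ)|∂P/∂n| = fV + V²/R  →  V² + fR·V − fR·V_g = 0
With fR = 1.34×10⁻⁴ × 1448×10³ m = 194 m/s:
V = [−fR + √((fR)² + 4 fR V_g)]/2 = [−194 + √(194² + 4×194×18)]/2 = 16.6 m/s
Subgeostrophic (V < V_g = 18 m/s), as expected around a low.

16.6 m s⁻¹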